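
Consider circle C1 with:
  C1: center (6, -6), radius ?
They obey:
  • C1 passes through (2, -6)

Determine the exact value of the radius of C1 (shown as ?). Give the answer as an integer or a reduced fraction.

1. [C1∋P]  r_C1² − 16 = 0  ⇒  r_C1 = 4 (r>0 drops 1)

4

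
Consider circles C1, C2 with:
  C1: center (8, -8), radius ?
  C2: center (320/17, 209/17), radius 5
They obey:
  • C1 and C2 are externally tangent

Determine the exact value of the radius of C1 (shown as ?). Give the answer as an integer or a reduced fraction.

18

1. [ext C1·C2]  r_C1² + 10r_C1 − 504 = 0  ⇒  r_C1 = 18 (r>0 drops 1)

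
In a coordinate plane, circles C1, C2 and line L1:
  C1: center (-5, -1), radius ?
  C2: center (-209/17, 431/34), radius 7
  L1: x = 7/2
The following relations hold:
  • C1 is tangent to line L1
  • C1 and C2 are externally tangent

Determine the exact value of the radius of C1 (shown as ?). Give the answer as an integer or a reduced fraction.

17/2

1. [C1‖L1]  r_C1² − 289/4 = 0  ⇒  r_C1 = 17/2 (r>0 drops 1)
2. [ext C1·C2]  r_C1² + 14r_C1 − 765/4 = 0  ⇒  r_C1 = 17/2 (r>0 drops 1)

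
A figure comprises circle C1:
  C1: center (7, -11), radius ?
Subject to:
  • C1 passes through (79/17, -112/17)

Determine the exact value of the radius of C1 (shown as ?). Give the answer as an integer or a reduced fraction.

1. [C1∋P]  r_C1² − 25 = 0  ⇒  r_C1 = 5 (r>0 drops 1)

5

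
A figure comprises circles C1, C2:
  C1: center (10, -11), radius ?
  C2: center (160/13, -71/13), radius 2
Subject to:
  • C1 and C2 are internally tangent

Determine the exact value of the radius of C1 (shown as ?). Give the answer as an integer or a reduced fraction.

8

1. [int C1,C2]  r_C1² − 4r_C1 − 32 = 0  ⇒  r_C1 = 8 (r>0 drops 1)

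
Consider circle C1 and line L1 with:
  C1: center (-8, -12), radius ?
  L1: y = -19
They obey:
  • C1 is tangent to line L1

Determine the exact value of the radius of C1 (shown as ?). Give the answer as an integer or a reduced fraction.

1. [C1‖L1]  r_C1² − 49 = 0  ⇒  r_C1 = 7 (r>0 drops 1)

7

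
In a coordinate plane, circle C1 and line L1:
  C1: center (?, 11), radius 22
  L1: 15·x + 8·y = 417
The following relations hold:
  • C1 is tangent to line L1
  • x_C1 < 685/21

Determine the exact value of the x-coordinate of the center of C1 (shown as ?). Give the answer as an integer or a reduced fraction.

1. [C1‖L1]  x_C1² − (658/15)x_C1 − 703/5 = 0  ⇒  x_C1 = -3 or 703/15
2. given x_C1 < 685/21: keep -3

-3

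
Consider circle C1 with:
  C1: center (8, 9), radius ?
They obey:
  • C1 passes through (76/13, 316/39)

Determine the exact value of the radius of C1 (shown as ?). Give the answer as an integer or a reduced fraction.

1. [C1∋P]  r_C1² − 49/9 = 0  ⇒  r_C1 = 7/3 (r>0 drops 1)

7/3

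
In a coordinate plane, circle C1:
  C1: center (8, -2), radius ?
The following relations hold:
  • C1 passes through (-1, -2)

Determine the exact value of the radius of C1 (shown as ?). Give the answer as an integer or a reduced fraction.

1. [C1∋P]  r_C1² − 81 = 0  ⇒  r_C1 = 9 (r>0 drops 1)

9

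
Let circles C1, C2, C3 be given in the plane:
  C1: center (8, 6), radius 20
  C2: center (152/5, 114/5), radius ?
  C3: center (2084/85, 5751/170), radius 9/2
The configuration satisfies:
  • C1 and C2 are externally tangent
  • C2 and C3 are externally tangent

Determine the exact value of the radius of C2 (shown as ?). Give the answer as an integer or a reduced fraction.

8

1. [ext C1·C2]  r_C2² + 40r_C2 − 384 = 0  ⇒  r_C2 = 8 (r>0 drops 1)
2. [ext C2·C3]  r_C2² + 9r_C2 − 136 = 0  ⇒  r_C2 = 8 (r>0 drops 1)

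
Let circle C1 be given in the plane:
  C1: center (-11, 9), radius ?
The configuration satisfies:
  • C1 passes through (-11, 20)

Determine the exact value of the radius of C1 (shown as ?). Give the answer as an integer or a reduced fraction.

11

1. [C1∋P]  r_C1² − 121 = 0  ⇒  r_C1 = 11 (r>0 drops 1)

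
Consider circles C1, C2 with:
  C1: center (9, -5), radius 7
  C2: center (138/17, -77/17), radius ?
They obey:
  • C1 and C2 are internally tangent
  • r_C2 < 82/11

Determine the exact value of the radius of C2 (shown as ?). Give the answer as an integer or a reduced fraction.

1. [int C1,C2]  r_C2² − 14r_C2 + 48 = 0  ⇒  r_C2 = 6 or 8
2. given r_C2 < 82/11: keep 6

6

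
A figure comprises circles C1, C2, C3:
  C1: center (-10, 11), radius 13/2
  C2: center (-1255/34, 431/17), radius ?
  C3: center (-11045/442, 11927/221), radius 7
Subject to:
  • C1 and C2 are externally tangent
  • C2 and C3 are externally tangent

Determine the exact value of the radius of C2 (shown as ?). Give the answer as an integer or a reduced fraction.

24

1. [ext C1·C2]  r_C2² + 13r_C2 − 888 = 0  ⇒  r_C2 = 24 (r>0 drops 1)
2. [ext C2·C3]  r_C2² + 14r_C2 − 912 = 0  ⇒  r_C2 = 24 (r>0 drops 1)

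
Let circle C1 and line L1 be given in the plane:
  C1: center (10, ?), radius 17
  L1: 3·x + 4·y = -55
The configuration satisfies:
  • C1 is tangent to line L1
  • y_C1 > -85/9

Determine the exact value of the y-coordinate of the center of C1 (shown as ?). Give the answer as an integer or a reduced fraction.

1. [C1‖L1]  y_C1² + (85/2)y_C1 = 0  ⇒  y_C1 = -85/2 or 0
2. given y_C1 > -85/9: keep 0

0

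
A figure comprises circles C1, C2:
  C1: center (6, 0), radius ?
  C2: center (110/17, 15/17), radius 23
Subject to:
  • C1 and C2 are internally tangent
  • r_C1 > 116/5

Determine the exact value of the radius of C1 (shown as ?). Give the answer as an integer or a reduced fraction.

1. [int C1,C2]  r_C1² − 46r_C1 + 528 = 0  ⇒  r_C1 = 22 or 24
2. given r_C1 > 116/5: keep 24

24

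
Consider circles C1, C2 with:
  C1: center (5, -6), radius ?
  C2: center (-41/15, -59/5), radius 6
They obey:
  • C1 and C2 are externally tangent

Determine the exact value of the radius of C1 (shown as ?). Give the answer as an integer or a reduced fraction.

11/3

1. [ext C1·C2]  r_C1² + 12r_C1 − 517/9 = 0  ⇒  r_C1 = 11/3 (r>0 drops 1)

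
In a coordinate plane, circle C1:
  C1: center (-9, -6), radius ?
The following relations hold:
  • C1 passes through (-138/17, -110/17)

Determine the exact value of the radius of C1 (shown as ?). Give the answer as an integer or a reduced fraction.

1

1. [C1∋P]  r_C1² − 1 = 0  ⇒  r_C1 = 1 (r>0 drops 1)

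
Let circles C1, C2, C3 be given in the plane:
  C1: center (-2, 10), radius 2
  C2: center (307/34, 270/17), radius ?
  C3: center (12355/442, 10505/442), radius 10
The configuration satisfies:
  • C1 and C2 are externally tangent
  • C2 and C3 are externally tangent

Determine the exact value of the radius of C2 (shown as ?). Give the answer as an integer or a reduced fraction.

21/2

1. [ext C1·C2]  r_C2² + 4r_C2 − 609/4 = 0  ⇒  r_C2 = 21/2 (r>0 drops 1)
2. [ext C2·C3]  r_C2² + 20r_C2 − 1281/4 = 0  ⇒  r_C2 = 21/2 (r>0 drops 1)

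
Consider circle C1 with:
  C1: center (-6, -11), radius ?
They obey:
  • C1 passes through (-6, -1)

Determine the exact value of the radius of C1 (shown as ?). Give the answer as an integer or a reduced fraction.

1. [C1∋P]  r_C1² − 100 = 0  ⇒  r_C1 = 10 (r>0 drops 1)

10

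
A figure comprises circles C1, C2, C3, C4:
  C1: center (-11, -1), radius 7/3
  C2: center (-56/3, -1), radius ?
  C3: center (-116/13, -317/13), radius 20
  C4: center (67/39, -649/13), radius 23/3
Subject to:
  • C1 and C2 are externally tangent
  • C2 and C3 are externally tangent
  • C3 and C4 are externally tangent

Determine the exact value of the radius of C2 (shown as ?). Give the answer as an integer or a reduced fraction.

16/3

1. [ext C1·C2]  r_C2² + (14/3)r_C2 − 160/3 = 0  ⇒  r_C2 = 16/3 (r>0 drops 1)
2. [ext C2·C3]  r_C2² + 40r_C2 − 2176/9 = 0  ⇒  r_C2 = 16/3 (r>0 drops 1)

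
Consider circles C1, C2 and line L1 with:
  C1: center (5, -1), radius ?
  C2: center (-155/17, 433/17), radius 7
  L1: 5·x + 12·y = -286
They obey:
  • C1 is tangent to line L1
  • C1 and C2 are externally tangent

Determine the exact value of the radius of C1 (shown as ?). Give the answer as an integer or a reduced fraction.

1. [C1‖L1]  r_C1² − 529 = 0  ⇒  r_C1 = 23 (r>0 drops 1)
2. [ext C1·C2]  r_C1² + 14r_C1 − 851 = 0  ⇒  r_C1 = 23 (r>0 drops 1)

23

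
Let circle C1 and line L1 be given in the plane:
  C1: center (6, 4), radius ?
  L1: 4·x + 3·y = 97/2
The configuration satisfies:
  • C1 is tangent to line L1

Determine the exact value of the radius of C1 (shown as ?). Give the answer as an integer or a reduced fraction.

1. [C1‖L1]  r_C1² − 25/4 = 0  ⇒  r_C1 = 5/2 (r>0 drops 1)

5/2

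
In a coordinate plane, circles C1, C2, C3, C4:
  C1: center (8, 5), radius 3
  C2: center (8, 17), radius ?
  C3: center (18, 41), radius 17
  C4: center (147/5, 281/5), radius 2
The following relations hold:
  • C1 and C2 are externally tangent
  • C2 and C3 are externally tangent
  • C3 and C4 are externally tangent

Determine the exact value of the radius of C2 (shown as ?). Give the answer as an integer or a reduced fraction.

1. [ext C1·C2]  r_C2² + 6r_C2 − 135 = 0  ⇒  r_C2 = 9 (r>0 drops 1)
2. [ext C2·C3]  r_C2² + 34r_C2 − 387 = 0  ⇒  r_C2 = 9 (r>0 drops 1)

9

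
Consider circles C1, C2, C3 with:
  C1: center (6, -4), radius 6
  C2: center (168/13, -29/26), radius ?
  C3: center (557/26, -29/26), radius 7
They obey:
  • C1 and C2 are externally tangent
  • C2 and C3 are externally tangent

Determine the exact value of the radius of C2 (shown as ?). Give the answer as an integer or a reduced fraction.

3/2

1. [ext C1·C2]  r_C2² + 12r_C2 − 81/4 = 0  ⇒  r_C2 = 3/2 (r>0 drops 1)
2. [ext C2·C3]  r_C2² + 14r_C2 − 93/4 = 0  ⇒  r_C2 = 3/2 (r>0 drops 1)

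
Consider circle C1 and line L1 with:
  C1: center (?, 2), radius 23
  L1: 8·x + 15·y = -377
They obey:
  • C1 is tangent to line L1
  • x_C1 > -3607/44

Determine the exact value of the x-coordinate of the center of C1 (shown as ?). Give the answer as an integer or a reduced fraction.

1. [C1‖L1]  x_C1² + (407/4)x_C1 + 399/2 = 0  ⇒  x_C1 = -399/4 or -2
2. given x_C1 > -3607/44: keep -2

-2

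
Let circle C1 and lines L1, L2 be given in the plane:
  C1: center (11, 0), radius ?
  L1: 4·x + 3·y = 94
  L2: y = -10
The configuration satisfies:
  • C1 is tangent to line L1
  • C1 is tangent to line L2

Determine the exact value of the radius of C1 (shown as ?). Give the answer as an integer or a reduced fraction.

10

1. [C1‖L1]  r_C1² − 100 = 0  ⇒  r_C1 = 10 (r>0 drops 1)
2. [C1‖L2]  r_C1² − 100 = 0  ⇒  r_C1 = 10 (r>0 drops 1)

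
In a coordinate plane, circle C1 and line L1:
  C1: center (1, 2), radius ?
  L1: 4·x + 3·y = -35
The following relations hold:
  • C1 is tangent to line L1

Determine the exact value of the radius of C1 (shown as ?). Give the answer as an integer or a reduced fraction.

1. [C1‖L1]  r_C1² − 81 = 0  ⇒  r_C1 = 9 (r>0 drops 1)

9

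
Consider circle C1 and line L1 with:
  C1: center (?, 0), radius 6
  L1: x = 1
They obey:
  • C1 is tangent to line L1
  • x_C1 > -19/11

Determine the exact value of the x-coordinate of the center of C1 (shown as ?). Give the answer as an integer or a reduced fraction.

1. [C1‖L1]  x_C1² − 2x_C1 − 35 = 0  ⇒  x_C1 = -5 or 7
2. given x_C1 > -19/11: keep 7

7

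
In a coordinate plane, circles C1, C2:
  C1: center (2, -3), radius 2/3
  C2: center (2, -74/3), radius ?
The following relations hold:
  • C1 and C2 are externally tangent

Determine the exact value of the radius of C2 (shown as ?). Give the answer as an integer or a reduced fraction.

21

1. [ext C1·C2]  r_C2² + (4/3)r_C2 − 469 = 0  ⇒  r_C2 = 21 (r>0 drops 1)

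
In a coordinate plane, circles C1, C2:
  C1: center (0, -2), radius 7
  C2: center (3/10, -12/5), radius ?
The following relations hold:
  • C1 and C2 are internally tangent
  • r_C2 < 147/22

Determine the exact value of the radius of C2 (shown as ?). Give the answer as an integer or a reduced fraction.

1. [int C1,C2]  r_C2² − 14r_C2 + 195/4 = 0  ⇒  r_C2 = 13/2 or 15/2
2. given r_C2 < 147/22: keep 13/2

13/2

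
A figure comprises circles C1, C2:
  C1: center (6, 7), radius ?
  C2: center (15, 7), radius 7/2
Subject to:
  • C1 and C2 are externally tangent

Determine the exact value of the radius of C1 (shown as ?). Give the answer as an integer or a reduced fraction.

1. [ext C1·C2]  r_C1² + 7r_C1 − 275/4 = 0  ⇒  r_C1 = 11/2 (r>0 drops 1)

11/2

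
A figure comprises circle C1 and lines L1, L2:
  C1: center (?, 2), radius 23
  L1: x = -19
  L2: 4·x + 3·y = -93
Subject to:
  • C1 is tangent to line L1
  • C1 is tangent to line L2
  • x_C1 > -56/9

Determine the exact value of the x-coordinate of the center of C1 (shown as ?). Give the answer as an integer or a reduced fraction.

4

1. [C1‖L1]  x_C1² + 38x_C1 − 168 = 0  ⇒  x_C1 = -42 or 4
2. [C1‖L2]  x_C1² + (99/2)x_C1 − 214 = 0  ⇒  x_C1 = -107/2 or 4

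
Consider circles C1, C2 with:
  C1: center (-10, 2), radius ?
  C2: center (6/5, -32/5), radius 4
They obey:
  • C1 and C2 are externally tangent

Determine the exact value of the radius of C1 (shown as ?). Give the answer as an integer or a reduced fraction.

1. [ext C1·C2]  r_C1² + 8r_C1 − 180 = 0  ⇒  r_C1 = 10 (r>0 drops 1)

10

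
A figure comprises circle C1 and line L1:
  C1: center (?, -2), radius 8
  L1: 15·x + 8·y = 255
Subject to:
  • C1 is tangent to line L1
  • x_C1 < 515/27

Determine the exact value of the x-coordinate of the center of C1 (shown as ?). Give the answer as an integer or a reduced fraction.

9

1. [C1‖L1]  x_C1² − (542/15)x_C1 + 1221/5 = 0  ⇒  x_C1 = 9 or 407/15
2. given x_C1 < 515/27: keep 9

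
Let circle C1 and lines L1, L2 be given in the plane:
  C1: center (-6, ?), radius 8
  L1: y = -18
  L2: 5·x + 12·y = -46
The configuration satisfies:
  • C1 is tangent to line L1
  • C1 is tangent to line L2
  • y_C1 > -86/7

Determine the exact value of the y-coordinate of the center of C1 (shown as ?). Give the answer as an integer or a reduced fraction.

-10

1. [C1‖L1]  y_C1² + 36y_C1 + 260 = 0  ⇒  y_C1 = -26 or -10
2. [C1‖L2]  y_C1² + (8/3)y_C1 − 220/3 = 0  ⇒  y_C1 = -10 or 22/3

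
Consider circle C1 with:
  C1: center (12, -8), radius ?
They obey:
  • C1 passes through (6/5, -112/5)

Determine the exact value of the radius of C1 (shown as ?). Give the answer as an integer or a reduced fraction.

18

1. [C1∋P]  r_C1² − 324 = 0  ⇒  r_C1 = 18 (r>0 drops 1)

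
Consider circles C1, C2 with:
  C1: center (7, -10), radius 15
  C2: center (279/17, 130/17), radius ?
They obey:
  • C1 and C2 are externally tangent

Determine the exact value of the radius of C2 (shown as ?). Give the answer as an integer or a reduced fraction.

1. [ext C1·C2]  r_C2² + 30r_C2 − 175 = 0  ⇒  r_C2 = 5 (r>0 drops 1)

5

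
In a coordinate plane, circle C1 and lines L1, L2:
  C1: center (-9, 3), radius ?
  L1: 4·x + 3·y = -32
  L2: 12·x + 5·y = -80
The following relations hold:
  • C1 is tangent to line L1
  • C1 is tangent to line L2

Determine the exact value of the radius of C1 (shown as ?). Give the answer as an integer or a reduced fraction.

1

1. [C1‖L1]  r_C1² − 1 = 0  ⇒  r_C1 = 1 (r>0 drops 1)
2. [C1‖L2]  r_C1² − 1 = 0  ⇒  r_C1 = 1 (r>0 drops 1)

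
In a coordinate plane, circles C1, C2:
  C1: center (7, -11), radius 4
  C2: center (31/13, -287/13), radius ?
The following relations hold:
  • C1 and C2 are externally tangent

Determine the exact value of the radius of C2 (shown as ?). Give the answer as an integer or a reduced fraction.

8

1. [ext C1·C2]  r_C2² + 8r_C2 − 128 = 0  ⇒  r_C2 = 8 (r>0 drops 1)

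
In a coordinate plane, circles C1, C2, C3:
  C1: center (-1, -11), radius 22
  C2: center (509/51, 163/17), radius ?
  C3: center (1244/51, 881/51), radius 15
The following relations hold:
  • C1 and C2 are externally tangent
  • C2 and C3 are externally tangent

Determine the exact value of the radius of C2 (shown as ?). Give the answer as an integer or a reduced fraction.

4/3

1. [ext C1·C2]  r_C2² + 44r_C2 − 544/9 = 0  ⇒  r_C2 = 4/3 (r>0 drops 1)
2. [ext C2·C3]  r_C2² + 30r_C2 − 376/9 = 0  ⇒  r_C2 = 4/3 (r>0 drops 1)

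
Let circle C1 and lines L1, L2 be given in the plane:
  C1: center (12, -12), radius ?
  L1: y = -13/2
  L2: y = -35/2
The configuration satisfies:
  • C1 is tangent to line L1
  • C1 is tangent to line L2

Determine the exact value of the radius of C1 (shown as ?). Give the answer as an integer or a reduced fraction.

11/2

1. [C1‖L1]  r_C1² − 121/4 = 0  ⇒  r_C1 = 11/2 (r>0 drops 1)
2. [C1‖L2]  r_C1² − 121/4 = 0  ⇒  r_C1 = 11/2 (r>0 drops 1)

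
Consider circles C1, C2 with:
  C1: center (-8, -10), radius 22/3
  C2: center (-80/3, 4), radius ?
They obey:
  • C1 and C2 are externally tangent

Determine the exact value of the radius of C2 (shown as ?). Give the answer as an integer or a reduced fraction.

1. [ext C1·C2]  r_C2² + (44/3)r_C2 − 1472/3 = 0  ⇒  r_C2 = 16 (r>0 drops 1)

16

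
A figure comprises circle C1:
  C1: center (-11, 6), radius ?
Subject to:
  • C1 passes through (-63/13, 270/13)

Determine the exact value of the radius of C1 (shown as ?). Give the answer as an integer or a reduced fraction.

1. [C1∋P]  r_C1² − 256 = 0  ⇒  r_C1 = 16 (r>0 drops 1)

16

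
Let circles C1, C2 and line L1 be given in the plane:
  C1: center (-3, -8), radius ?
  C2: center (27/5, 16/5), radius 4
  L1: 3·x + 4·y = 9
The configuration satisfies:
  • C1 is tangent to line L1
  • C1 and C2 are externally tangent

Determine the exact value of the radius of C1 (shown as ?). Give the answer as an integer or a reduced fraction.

1. [C1‖L1]  r_C1² − 100 = 0  ⇒  r_C1 = 10 (r>0 drops 1)
2. [ext C1·C2]  r_C1² + 8r_C1 − 180 = 0  ⇒  r_C1 = 10 (r>0 drops 1)

10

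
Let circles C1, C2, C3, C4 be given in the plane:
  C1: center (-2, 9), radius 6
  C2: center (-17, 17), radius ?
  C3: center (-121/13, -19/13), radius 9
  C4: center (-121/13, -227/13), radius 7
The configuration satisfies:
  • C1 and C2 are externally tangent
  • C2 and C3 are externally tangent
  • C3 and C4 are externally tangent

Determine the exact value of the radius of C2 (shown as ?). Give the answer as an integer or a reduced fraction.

1. [ext C1·C2]  r_C2² + 12r_C2 − 253 = 0  ⇒  r_C2 = 11 (r>0 drops 1)
2. [ext C2·C3]  r_C2² + 18r_C2 − 319 = 0  ⇒  r_C2 = 11 (r>0 drops 1)

11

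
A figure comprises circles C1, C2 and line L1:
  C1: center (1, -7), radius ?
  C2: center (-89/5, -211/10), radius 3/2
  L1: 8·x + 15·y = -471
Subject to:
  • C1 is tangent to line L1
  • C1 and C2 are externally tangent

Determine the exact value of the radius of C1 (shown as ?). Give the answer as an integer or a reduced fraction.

1. [C1‖L1]  r_C1² − 484 = 0  ⇒  r_C1 = 22 (r>0 drops 1)
2. [ext C1·C2]  r_C1² + 3r_C1 − 550 = 0  ⇒  r_C1 = 22 (r>0 drops 1)

22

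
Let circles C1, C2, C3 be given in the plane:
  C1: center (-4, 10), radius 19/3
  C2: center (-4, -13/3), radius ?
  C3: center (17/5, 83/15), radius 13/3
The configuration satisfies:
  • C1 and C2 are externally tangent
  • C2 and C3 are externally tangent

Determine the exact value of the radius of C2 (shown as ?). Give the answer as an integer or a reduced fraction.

1. [ext C1·C2]  r_C2² + (38/3)r_C2 − 496/3 = 0  ⇒  r_C2 = 8 (r>0 drops 1)
2. [ext C2·C3]  r_C2² + (26/3)r_C2 − 400/3 = 0  ⇒  r_C2 = 8 (r>0 drops 1)

8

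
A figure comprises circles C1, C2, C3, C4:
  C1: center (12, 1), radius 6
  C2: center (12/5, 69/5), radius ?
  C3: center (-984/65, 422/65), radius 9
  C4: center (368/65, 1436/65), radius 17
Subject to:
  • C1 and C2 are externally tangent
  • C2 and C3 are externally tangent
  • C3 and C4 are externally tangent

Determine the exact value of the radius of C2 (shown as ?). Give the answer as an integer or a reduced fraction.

1. [ext C1·C2]  r_C2² + 12r_C2 − 220 = 0  ⇒  r_C2 = 10 (r>0 drops 1)
2. [ext C2·C3]  r_C2² + 18r_C2 − 280 = 0  ⇒  r_C2 = 10 (r>0 drops 1)

10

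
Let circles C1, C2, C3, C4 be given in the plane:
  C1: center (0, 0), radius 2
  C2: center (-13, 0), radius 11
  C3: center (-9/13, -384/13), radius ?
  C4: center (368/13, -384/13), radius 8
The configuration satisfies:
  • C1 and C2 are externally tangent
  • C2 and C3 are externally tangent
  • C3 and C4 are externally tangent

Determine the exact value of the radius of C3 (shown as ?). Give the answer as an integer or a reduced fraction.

1. [ext C2·C3]  r_C3² + 22r_C3 − 903 = 0  ⇒  r_C3 = 21 (r>0 drops 1)
2. [ext C3·C4]  r_C3² + 16r_C3 − 777 = 0  ⇒  r_C3 = 21 (r>0 drops 1)

21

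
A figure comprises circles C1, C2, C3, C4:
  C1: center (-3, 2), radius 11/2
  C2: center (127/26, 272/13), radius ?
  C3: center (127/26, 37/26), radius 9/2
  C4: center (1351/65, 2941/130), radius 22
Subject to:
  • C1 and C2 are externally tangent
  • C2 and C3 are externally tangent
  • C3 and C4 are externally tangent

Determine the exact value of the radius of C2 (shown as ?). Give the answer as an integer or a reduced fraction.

1. [ext C1·C2]  r_C2² + 11r_C2 − 390 = 0  ⇒  r_C2 = 15 (r>0 drops 1)
2. [ext C2·C3]  r_C2² + 9r_C2 − 360 = 0  ⇒  r_C2 = 15 (r>0 drops 1)

15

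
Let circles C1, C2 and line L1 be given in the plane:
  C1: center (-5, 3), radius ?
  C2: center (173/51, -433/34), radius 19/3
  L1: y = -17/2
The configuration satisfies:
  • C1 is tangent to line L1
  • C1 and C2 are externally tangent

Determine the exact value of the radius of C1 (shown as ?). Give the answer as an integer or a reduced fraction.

1. [C1‖L1]  r_C1² − 529/4 = 0  ⇒  r_C1 = 23/2 (r>0 drops 1)
2. [ext C1·C2]  r_C1² + (38/3)r_C1 − 3335/12 = 0  ⇒  r_C1 = 23/2 (r>0 drops 1)

23/2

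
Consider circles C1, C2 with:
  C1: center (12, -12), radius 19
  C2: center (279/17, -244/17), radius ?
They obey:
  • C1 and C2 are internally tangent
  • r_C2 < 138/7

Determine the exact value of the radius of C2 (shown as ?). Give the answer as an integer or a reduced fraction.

14

1. [int C1,C2]  r_C2² − 38r_C2 + 336 = 0  ⇒  r_C2 = 14 or 24
2. given r_C2 < 138/7: keep 14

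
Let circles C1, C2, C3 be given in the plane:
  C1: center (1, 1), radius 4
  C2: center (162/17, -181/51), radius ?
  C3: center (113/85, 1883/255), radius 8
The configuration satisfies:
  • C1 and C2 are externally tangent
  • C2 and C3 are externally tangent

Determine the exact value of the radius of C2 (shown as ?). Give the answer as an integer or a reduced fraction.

17/3

1. [ext C1·C2]  r_C2² + 8r_C2 − 697/9 = 0  ⇒  r_C2 = 17/3 (r>0 drops 1)
2. [ext C2·C3]  r_C2² + 16r_C2 − 1105/9 = 0  ⇒  r_C2 = 17/3 (r>0 drops 1)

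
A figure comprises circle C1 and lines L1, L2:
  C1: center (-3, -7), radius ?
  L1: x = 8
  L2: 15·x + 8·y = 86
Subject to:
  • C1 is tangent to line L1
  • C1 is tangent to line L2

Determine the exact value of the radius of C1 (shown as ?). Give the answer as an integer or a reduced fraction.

1. [C1‖L1]  r_C1² − 121 = 0  ⇒  r_C1 = 11 (r>0 drops 1)
2. [C1‖L2]  r_C1² − 121 = 0  ⇒  r_C1 = 11 (r>0 drops 1)

11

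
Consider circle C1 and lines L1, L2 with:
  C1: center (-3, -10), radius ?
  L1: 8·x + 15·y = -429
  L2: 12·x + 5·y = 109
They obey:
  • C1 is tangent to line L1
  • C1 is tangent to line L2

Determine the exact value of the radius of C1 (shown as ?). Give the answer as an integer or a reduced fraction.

1. [C1‖L1]  r_C1² − 225 = 0  ⇒  r_C1 = 15 (r>0 drops 1)
2. [C1‖L2]  r_C1² − 225 = 0  ⇒  r_C1 = 15 (r>0 drops 1)

15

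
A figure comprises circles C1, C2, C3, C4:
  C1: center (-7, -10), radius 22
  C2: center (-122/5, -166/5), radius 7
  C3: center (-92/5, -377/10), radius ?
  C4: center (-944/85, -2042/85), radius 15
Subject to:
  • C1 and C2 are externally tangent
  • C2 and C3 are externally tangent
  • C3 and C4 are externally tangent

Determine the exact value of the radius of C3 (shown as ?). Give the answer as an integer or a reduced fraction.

1. [ext C2·C3]  r_C3² + 14r_C3 − 29/4 = 0  ⇒  r_C3 = 1/2 (r>0 drops 1)
2. [ext C3·C4]  r_C3² + 30r_C3 − 61/4 = 0  ⇒  r_C3 = 1/2 (r>0 drops 1)

1/2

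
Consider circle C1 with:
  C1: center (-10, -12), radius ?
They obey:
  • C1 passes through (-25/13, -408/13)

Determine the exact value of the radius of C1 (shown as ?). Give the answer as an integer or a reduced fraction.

1. [C1∋P]  r_C1² − 441 = 0  ⇒  r_C1 = 21 (r>0 drops 1)

21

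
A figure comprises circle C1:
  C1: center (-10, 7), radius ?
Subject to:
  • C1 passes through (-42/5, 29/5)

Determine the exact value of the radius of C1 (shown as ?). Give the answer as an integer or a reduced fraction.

1. [C1∋P]  r_C1² − 4 = 0  ⇒  r_C1 = 2 (r>0 drops 1)

2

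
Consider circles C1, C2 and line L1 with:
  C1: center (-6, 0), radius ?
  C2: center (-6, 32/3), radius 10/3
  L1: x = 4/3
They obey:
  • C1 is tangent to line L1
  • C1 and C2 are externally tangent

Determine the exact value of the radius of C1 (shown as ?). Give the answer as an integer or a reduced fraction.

22/3

1. [C1‖L1]  r_C1² − 484/9 = 0  ⇒  r_C1 = 22/3 (r>0 drops 1)
2. [ext C1·C2]  r_C1² + (20/3)r_C1 − 308/3 = 0  ⇒  r_C1 = 22/3 (r>0 drops 1)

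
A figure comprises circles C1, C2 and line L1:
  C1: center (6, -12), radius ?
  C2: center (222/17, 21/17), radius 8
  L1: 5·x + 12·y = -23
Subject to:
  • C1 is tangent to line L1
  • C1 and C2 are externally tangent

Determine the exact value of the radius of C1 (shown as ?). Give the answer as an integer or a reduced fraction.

1. [C1‖L1]  r_C1² − 49 = 0  ⇒  r_C1 = 7 (r>0 drops 1)
2. [ext C1·C2]  r_C1² + 16r_C1 − 161 = 0  ⇒  r_C1 = 7 (r>0 drops 1)

7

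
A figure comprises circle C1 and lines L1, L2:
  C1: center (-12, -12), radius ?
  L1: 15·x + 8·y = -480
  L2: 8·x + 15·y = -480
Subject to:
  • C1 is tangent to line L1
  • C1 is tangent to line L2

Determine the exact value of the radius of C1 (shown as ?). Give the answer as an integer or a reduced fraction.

12

1. [C1‖L1]  r_C1² − 144 = 0  ⇒  r_C1 = 12 (r>0 drops 1)
2. [C1‖L2]  r_C1² − 144 = 0  ⇒  r_C1 = 12 (r>0 drops 1)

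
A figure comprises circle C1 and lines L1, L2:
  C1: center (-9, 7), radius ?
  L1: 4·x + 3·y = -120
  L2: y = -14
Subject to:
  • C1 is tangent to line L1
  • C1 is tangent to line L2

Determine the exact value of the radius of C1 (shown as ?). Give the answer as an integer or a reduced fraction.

1. [C1‖L1]  r_C1² − 441 = 0  ⇒  r_C1 = 21 (r>0 drops 1)
2. [C1‖L2]  r_C1² − 441 = 0  ⇒  r_C1 = 21 (r>0 drops 1)

21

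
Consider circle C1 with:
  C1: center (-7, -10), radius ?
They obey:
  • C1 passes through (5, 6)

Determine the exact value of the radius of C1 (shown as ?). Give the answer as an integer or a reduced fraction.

1. [C1∋P]  r_C1² − 400 = 0  ⇒  r_C1 = 20 (r>0 drops 1)

20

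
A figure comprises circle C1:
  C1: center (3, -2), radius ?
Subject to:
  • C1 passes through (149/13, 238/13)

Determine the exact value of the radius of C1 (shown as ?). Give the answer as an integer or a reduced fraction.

22

1. [C1∋P]  r_C1² − 484 = 0  ⇒  r_C1 = 22 (r>0 drops 1)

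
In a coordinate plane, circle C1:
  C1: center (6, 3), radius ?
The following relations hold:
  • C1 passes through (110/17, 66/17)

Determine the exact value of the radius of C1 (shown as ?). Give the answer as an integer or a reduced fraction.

1. [C1∋P]  r_C1² − 1 = 0  ⇒  r_C1 = 1 (r>0 drops 1)

1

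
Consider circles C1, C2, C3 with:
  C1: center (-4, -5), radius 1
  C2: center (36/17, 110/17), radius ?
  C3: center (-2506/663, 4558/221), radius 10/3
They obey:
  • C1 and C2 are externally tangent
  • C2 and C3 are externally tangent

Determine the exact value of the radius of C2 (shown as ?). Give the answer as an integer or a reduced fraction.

1. [ext C1·C2]  r_C2² + 2r_C2 − 168 = 0  ⇒  r_C2 = 12 (r>0 drops 1)
2. [ext C2·C3]  r_C2² + (20/3)r_C2 − 224 = 0  ⇒  r_C2 = 12 (r>0 drops 1)

12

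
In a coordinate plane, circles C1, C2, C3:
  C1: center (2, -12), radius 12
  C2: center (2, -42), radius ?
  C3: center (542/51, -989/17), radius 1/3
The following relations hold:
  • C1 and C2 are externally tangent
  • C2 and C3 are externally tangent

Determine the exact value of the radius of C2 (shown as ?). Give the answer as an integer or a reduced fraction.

1. [ext C1·C2]  r_C2² + 24r_C2 − 756 = 0  ⇒  r_C2 = 18 (r>0 drops 1)
2. [ext C2·C3]  r_C2² + (2/3)r_C2 − 336 = 0  ⇒  r_C2 = 18 (r>0 drops 1)

18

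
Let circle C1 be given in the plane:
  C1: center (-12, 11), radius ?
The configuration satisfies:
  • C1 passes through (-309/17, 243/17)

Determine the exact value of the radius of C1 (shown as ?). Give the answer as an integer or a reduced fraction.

1. [C1∋P]  r_C1² − 49 = 0  ⇒  r_C1 = 7 (r>0 drops 1)

7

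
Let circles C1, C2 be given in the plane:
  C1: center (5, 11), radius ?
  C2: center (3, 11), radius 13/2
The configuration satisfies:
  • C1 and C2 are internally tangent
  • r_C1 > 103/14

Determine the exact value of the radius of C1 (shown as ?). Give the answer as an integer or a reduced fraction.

1. [int C1,C2]  r_C1² − 13r_C1 + 153/4 = 0  ⇒  r_C1 = 9/2 or 17/2
2. given r_C1 > 103/14: keep 17/2

17/2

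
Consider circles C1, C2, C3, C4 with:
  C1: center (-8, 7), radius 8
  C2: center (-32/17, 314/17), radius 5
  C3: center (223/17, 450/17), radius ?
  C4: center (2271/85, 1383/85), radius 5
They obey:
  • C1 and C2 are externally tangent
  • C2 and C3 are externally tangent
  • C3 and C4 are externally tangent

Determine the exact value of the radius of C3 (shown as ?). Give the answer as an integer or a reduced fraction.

12

1. [ext C2·C3]  r_C3² + 10r_C3 − 264 = 0  ⇒  r_C3 = 12 (r>0 drops 1)
2. [ext C3·C4]  r_C3² + 10r_C3 − 264 = 0  ⇒  r_C3 = 12 (r>0 drops 1)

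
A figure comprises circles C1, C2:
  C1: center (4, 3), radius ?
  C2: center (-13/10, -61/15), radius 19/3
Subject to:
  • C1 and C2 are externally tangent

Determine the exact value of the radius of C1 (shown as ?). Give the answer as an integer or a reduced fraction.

5/2

1. [ext C1·C2]  r_C1² + (38/3)r_C1 − 455/12 = 0  ⇒  r_C1 = 5/2 (r>0 drops 1)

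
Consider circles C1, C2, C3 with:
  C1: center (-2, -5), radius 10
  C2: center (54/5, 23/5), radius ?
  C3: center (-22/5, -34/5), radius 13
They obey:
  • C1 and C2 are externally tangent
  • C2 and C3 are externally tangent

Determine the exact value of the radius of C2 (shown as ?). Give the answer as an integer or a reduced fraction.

6

1. [ext C1·C2]  r_C2² + 20r_C2 − 156 = 0  ⇒  r_C2 = 6 (r>0 drops 1)
2. [ext C2·C3]  r_C2² + 26r_C2 − 192 = 0  ⇒  r_C2 = 6 (r>0 drops 1)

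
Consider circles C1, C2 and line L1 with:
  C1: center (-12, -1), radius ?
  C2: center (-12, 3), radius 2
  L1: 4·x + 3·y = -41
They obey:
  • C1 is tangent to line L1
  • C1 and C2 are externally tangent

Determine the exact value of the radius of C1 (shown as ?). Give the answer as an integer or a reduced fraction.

2

1. [C1‖L1]  r_C1² − 4 = 0  ⇒  r_C1 = 2 (r>0 drops 1)
2. [ext C1·C2]  r_C1² + 4r_C1 − 12 = 0  ⇒  r_C1 = 2 (r>0 drops 1)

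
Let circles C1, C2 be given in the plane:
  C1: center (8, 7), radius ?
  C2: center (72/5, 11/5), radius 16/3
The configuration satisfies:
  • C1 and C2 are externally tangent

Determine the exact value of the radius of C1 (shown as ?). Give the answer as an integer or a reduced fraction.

8/3

1. [ext C1·C2]  r_C1² + (32/3)r_C1 − 320/9 = 0  ⇒  r_C1 = 8/3 (r>0 drops 1)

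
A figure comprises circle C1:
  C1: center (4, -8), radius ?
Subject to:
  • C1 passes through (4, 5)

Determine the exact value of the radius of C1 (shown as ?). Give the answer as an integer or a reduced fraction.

13

1. [C1∋P]  r_C1² − 169 = 0  ⇒  r_C1 = 13 (r>0 drops 1)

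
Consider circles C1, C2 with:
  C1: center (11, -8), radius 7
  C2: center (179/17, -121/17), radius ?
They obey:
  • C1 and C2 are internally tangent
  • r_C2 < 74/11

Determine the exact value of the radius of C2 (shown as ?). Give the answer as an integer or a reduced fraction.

6

1. [int C1,C2]  r_C2² − 14r_C2 + 48 = 0  ⇒  r_C2 = 6 or 8
2. given r_C2 < 74/11: keep 6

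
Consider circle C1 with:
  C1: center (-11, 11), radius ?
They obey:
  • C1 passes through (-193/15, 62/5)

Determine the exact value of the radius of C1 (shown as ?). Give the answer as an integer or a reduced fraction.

7/3

1. [C1∋P]  r_C1² − 49/9 = 0  ⇒  r_C1 = 7/3 (r>0 drops 1)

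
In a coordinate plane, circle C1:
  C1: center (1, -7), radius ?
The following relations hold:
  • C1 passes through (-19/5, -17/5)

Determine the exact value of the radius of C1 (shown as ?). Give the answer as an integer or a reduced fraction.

6

1. [C1∋P]  r_C1² − 36 = 0  ⇒  r_C1 = 6 (r>0 drops 1)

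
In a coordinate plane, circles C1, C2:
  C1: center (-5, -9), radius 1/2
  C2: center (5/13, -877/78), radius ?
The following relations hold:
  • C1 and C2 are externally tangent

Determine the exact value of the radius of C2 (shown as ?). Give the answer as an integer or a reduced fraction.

16/3

1. [ext C1·C2]  r_C2² + 1r_C2 − 304/9 = 0  ⇒  r_C2 = 16/3 (r>0 drops 1)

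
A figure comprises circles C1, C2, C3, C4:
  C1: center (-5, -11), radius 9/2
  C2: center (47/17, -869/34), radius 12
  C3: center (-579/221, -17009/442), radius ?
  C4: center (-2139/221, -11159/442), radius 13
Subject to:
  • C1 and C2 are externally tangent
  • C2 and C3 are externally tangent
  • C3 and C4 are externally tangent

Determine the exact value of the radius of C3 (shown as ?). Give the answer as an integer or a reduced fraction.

1. [ext C2·C3]  r_C3² + 24r_C3 − 52 = 0  ⇒  r_C3 = 2 (r>0 drops 1)
2. [ext C3·C4]  r_C3² + 26r_C3 − 56 = 0  ⇒  r_C3 = 2 (r>0 drops 1)

2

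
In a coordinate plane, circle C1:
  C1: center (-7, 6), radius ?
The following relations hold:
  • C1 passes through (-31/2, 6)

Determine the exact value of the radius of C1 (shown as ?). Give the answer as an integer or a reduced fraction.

1. [C1∋P]  r_C1² − 289/4 = 0  ⇒  r_C1 = 17/2 (r>0 drops 1)

17/2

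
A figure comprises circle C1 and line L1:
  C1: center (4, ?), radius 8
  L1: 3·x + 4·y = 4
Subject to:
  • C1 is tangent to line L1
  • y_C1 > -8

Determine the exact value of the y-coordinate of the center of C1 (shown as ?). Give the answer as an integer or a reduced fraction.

1. [C1‖L1]  y_C1² + 4y_C1 − 96 = 0  ⇒  y_C1 = -12 or 8
2. given y_C1 > -8: keep 8

8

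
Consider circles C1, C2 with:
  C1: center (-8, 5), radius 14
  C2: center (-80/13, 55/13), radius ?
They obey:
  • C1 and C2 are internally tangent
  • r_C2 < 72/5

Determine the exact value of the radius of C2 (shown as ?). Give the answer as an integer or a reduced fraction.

12

1. [int C1,C2]  r_C2² − 28r_C2 + 192 = 0  ⇒  r_C2 = 12 or 16
2. given r_C2 < 72/5: keep 12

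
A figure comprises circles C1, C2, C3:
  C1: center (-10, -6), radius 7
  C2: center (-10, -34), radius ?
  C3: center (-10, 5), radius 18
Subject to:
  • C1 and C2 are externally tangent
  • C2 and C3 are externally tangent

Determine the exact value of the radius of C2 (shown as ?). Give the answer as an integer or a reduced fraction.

1. [ext C1·C2]  r_C2² + 14r_C2 − 735 = 0  ⇒  r_C2 = 21 (r>0 drops 1)
2. [ext C2·C3]  r_C2² + 36r_C2 − 1197 = 0  ⇒  r_C2 = 21 (r>0 drops 1)

21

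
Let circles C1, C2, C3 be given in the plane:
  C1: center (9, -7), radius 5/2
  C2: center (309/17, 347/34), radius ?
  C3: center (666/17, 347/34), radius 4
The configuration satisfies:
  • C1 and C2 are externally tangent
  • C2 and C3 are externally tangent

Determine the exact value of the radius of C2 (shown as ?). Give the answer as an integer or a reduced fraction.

1. [ext C1·C2]  r_C2² + 5r_C2 − 374 = 0  ⇒  r_C2 = 17 (r>0 drops 1)
2. [ext C2·C3]  r_C2² + 8r_C2 − 425 = 0  ⇒  r_C2 = 17 (r>0 drops 1)

17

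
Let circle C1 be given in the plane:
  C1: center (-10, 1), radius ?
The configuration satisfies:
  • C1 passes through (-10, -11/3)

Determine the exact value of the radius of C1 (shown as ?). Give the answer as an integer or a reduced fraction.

14/3

1. [C1∋P]  r_C1² − 196/9 = 0  ⇒  r_C1 = 14/3 (r>0 drops 1)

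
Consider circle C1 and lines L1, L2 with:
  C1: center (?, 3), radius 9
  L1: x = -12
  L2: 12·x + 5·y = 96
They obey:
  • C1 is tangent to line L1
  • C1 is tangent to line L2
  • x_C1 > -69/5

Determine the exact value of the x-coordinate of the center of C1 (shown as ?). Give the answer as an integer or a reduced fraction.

-3

1. [C1‖L1]  x_C1² + 24x_C1 + 63 = 0  ⇒  x_C1 = -21 or -3
2. [C1‖L2]  x_C1² − (27/2)x_C1 − 99/2 = 0  ⇒  x_C1 = -3 or 33/2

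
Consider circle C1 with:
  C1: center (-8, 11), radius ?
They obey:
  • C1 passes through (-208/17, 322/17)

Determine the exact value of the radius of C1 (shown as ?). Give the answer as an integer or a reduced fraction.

1. [C1∋P]  r_C1² − 81 = 0  ⇒  r_C1 = 9 (r>0 drops 1)

9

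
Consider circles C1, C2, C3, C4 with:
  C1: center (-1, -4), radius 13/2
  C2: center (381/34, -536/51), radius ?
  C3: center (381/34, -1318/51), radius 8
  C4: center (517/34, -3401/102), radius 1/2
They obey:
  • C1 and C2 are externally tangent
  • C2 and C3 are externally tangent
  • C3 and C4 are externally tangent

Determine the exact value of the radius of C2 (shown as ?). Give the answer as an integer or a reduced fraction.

1. [ext C1·C2]  r_C2² + 13r_C2 − 1342/9 = 0  ⇒  r_C2 = 22/3 (r>0 drops 1)
2. [ext C2·C3]  r_C2² + 16r_C2 − 1540/9 = 0  ⇒  r_C2 = 22/3 (r>0 drops 1)

22/3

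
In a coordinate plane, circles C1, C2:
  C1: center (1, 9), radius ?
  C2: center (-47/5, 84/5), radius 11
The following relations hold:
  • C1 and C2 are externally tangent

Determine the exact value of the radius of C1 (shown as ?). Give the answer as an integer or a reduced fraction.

2

1. [ext C1·C2]  r_C1² + 22r_C1 − 48 = 0  ⇒  r_C1 = 2 (r>0 drops 1)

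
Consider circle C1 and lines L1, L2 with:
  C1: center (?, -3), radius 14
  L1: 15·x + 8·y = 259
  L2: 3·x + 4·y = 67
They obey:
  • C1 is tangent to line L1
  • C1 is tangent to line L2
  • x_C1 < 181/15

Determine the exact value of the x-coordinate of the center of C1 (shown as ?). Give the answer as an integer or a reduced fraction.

1. [C1‖L1]  x_C1² − (566/15)x_C1 + 521/5 = 0  ⇒  x_C1 = 3 or 521/15
2. [C1‖L2]  x_C1² − (158/3)x_C1 + 149 = 0  ⇒  x_C1 = 3 or 149/3

3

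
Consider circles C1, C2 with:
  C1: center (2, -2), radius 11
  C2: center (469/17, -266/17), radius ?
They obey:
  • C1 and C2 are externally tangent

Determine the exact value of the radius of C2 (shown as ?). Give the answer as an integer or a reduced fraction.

18

1. [ext C1·C2]  r_C2² + 22r_C2 − 720 = 0  ⇒  r_C2 = 18 (r>0 drops 1)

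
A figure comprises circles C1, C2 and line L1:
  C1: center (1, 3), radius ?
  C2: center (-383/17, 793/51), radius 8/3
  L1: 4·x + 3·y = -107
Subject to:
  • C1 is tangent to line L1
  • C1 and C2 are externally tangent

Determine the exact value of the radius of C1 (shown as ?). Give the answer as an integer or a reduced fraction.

1. [C1‖L1]  r_C1² − 576 = 0  ⇒  r_C1 = 24 (r>0 drops 1)
2. [ext C1·C2]  r_C1² + (16/3)r_C1 − 704 = 0  ⇒  r_C1 = 24 (r>0 drops 1)

24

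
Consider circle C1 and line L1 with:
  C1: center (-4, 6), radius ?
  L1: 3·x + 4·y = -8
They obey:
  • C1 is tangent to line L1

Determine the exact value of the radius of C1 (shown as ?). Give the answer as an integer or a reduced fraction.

4

1. [C1‖L1]  r_C1² − 16 = 0  ⇒  r_C1 = 4 (r>0 drops 1)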